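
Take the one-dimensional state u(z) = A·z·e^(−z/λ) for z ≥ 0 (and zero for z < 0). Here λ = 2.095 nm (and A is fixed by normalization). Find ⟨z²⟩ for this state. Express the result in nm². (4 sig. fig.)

By definition ⟨z²⟩ = ∫ z^2 |u(z)|² dz.
With ∫₀^∞ z^4 e^(−αz) dz = 4!/α^5, evaluating both integrals, ⟨z²⟩ = 3·λ^2.
Putting λ = 2.095 gives 13.167.

⟨z^2⟩ ≈ 13.17 nm^2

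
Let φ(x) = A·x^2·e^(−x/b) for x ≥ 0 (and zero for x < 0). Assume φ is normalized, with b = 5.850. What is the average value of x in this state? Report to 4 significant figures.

⟨x⟩ ≈ 14.63

By definition ⟨x⟩ = ∫ x |φ(x)|² dx.
With ∫₀^∞ x^5 e^(−αx) dx = 5!/α^6, since the A² factors cancel between numerator and denominator, ⟨x⟩ = 5·b/2.
Putting b = 5.850 gives 14.625.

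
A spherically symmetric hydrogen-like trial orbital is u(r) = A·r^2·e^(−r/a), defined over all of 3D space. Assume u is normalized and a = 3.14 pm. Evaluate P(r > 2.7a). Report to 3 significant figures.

With dV = 4πr²dr, the probability is ∫|u|² dV over r > 2.7a.
The full normalization integral is A²·[45·π·a^7/2] = 1, fixing A².
Substituting t = r/a, A², 4π and the length scale all cancel in the ratio: P = ∫_{2.7}^{∞} t^6·e^(-2·t) dt / ∫_{0}^{∞} t^6·e^(-2·t) dt.
An antiderivative of t^6·e^(-2·t) is -(4·t^6 + 12·t^5 + 30·t^4 + 60·t^3 + 90·t^2 + 90·t + 45)·e^(-2·t)/8; evaluating from 2.7 to ∞ gives ≈ 3.9469, while the full integral is 45/8.
Taking the ratio yields P = 0.7017.

P ≈ 0.702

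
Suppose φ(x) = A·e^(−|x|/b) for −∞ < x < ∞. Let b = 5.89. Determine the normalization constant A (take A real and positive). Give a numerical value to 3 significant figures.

A ≈ 0.412

Normalization requires ∫|φ|² dx = 1, integrated from −∞ to ∞.
Using ∫₀^∞ xⁿ e^(−αx) dx = n!/αⁿ⁺¹, with φ = A·e^(−|x|/b), the integral evaluates to A²·[b].
So A² = (b)^(−1).
With b = 5.89: A² = 0.1698 and A = 0.4120.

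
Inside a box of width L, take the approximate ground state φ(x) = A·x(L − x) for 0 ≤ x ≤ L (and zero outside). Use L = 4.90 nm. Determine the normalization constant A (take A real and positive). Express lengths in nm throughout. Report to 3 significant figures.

We need A² ∫|f|² dx = 1, taking the integral from 0 to L.
Expanding the polynomial and integrating term by term, carrying out the integral gives A² · L^5/30.
So A² = (L^5/30)^(−1).
With L = 4.90: A² = 0.01062 and A = 0.1031.

A ≈ 0.103 nm^(-5/2)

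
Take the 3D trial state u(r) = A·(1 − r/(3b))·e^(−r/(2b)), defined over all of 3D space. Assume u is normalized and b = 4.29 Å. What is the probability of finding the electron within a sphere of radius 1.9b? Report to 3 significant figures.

Integrate the radial probability density 4πr²|u|² over r ≤ 1.9b.
The full normalization integral is A²·[8·π·b^3/3] = 1, fixing A².
Let t = r/b; then A², 4π and the length scale all cancel, so P = ∫_{0}^{1.9} t^2·(1 - t/3)^2·e^(-t) dt ÷ ∫_{0}^{∞} t^2·(1 - t/3)^2·e^(-t) dt.
With ∫ t^2·(1 - t/3)^2·e^(-t) dt = (-t^4 + 2·t^3 - 3·t^2 - 6·t - 6)·e^(-t)/9 + C, the region integral is ≈ 0.20892 and the full one is 2/3.
This evaluates to P = 0.3134.

P ≈ 0.313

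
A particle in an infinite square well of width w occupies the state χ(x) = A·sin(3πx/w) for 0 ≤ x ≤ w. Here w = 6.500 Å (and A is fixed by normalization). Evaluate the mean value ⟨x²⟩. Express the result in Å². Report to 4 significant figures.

By definition ⟨x²⟩ = ∫ x^2 |χ(x)|² dx.
With ∫₀^w sin²(nπx/w) dx = w/2, evaluating both integrals, ⟨x²⟩ = -w^2/(18·π^2) + w^2/3.
With w = 6.500, ⟨x^2⟩ = 13.846.

⟨x^2⟩ ≈ 13.85 Å^2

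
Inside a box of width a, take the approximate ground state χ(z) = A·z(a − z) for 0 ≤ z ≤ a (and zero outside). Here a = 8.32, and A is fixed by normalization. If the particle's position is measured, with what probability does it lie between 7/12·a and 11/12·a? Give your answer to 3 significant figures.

P ≈ 0.342

The probability is P = ∫ |χ|² dz over [7/12·a, 11/12·a].
With A² fixed by ∫|χ|² = 1, i.e. A² = (a^5/30)^(−1), substitute and integrate.
In terms of u = z/a (A² and the length scale cancel between numerator and denominator), P = [∫_{7/12}^{11/12} u^2·(1 - u)^2 du] / [∫_{0}^{1} u^2·(1 - u)^2 du].
With ∫ u^2·(1 - u)^2 du = u^3·(6·u^2 - 15·u + 10)/30 + C, the region integral is ≈ 0.011384 and the full one is 1/30.
The result is P = 0.3415.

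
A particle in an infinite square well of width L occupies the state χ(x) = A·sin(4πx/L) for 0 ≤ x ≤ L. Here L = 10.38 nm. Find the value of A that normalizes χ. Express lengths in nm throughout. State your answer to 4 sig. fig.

A ≈ 0.4390 nm^(-1/2)

The normalization condition is ∫|χ|² dx = 1 from 0 to L.
With ∫₀^L sin²(nπx/L) dx = L/2, carrying out the integral gives A² · L/2.
Hence A² = 1/[L/2].
Substituting L = 10.38 gives A² = 0.19268, so A = 0.43895.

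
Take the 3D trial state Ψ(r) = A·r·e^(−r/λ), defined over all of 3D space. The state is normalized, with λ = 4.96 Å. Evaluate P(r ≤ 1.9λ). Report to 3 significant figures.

With dV = 4πr²dr, the probability is ∫|Ψ|² dV over r ≤ 1.9λ.
Normalization gives A² = 1/(3·π·λ^5).
Substituting u = r/λ, A², 4π and the length scale all cancel in the ratio: P = ∫_{0}^{1.9} u^4·e^(-2·u) du / ∫_{0}^{∞} u^4·e^(-2·u) du.
An antiderivative of u^4·e^(-2·u) is -(u^4/2 + u^3 + 3·u^2/2 + 3·u/2 + 3/4)·e^(-2·u); evaluating from 0 to 1.9 gives ≈ 0.24912, while the full integral is 3/4.
The region integral divided by the full integral gives P = 0.3322.

P ≈ 0.332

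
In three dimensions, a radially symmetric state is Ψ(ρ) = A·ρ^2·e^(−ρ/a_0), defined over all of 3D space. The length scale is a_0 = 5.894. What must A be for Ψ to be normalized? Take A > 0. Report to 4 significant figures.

A ≈ 0.0002393

We need A² ∫|f|² 4πρ² dρ = 1, taking the integral from 0 to ∞.
∫|Ψ|² 4πρ² dρ = A²·(45·π·a_0^7/2).
Setting this equal to 1 gives A² = 1/(45·π·a_0^7/2).
Substituting a_0 = 5.894 gives A² = 5.7253E-8, so A = 0.00023928.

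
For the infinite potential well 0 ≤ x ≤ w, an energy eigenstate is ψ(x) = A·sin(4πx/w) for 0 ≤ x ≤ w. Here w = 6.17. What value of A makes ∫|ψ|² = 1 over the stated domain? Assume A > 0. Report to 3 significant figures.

A ≈ 0.569

We need A² ∫|f|² dx = 1, taking the integral from 0 to w.
∫|ψ|² dx = A²·(w/2).
Plugging in w = 6.17 yields A = 0.5693.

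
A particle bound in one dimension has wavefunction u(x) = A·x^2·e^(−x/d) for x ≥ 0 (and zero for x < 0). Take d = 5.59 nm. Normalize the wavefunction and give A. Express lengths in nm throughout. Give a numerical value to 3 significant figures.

A ≈ 0.0156 nm^(-5/2)

Normalization requires ∫|u|² dx = 1, integrated from 0 to ∞.
With u = A·x^2·e^(−x/d), the integral evaluates to A²·[3·d^5/4].
So A² = (3·d^5/4)^(−1).
Plugging in d = 5.59 yields A = 0.01563.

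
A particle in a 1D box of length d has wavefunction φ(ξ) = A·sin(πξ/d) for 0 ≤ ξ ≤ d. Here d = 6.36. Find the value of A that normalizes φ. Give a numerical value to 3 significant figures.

Require ∫ |φ|² dξ = 1 over the whole domain.
Using sin²θ = (1 − cos 2θ)/2, ∫|φ|² dξ = A²·(d/2).
Substituting d = 6.36 gives A² = 0.3145, so A = 0.5608.

A ≈ 0.561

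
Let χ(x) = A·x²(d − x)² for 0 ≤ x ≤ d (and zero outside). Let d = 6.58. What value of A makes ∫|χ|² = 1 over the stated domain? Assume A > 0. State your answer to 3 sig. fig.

Require ∫ |χ|² dx = 1 over the whole domain.
Expanding the polynomial and integrating term by term, ∫|χ|² dx = A²·(d^9/630).
Hence A² = 1/[d^9/630].
Plugging in d = 6.58 yields A = 0.005220.

A ≈ 0.00522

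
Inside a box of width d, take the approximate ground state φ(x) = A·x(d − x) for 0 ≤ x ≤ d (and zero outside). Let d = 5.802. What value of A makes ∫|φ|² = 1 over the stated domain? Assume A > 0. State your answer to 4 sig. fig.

Normalization requires ∫|φ|² dx = 1, integrated from 0 to d.
Expanding the polynomial and integrating term by term, with φ = A·x(d − x), the integral evaluates to A²·[d^5/30].
Hence A² = 1/[d^5/30].
With d = 5.802: A² = 0.0045628 and A = 0.067549.

A ≈ 0.06755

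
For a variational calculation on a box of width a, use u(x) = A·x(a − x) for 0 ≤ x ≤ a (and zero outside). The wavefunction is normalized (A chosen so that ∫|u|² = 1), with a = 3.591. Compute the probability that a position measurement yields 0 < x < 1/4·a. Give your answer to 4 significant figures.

P ≈ 0.1035

|u|² is the probability density, so P = ∫_{0}^{1/4·a} |u|² dx.
With A² fixed by ∫|u|² = 1, i.e. A² = (a^5/30)^(−1), substitute and integrate.
Substituting t = x/a, A² and the length scale cancel in the ratio: P = ∫_{0}^{1/4} t^2·(1 - t)^2 dt / ∫_{0}^{1} t^2·(1 - t)^2 dt.
An antiderivative of t^2·(1 - t)^2 is t^3·(6·t^2 - 15·t + 10)/30; evaluating from 0 to 1/4 gives ≈ 0.00345052, while the full integral is 1/30.
This works out to P = 53/512.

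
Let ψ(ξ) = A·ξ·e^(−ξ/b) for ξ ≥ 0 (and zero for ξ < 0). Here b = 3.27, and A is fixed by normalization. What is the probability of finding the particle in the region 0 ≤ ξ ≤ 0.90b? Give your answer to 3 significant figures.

The probability is P = ∫ |ψ|² dξ over [0, 0.90b].
With A² fixed by ∫|ψ|² = 1, i.e. A² = (b^3/4)^(−1), substitute and integrate.
In terms of u = ξ/b (A² and the length scale cancel between numerator and denominator), P = [∫_{0}^{0.90} u^2·e^(-2·u) du] / [∫_{0}^{∞} u^2·e^(-2·u) du].
With ∫ u^2·e^(-2·u) du = -(2·u^2 + 2·u + 1)·e^(-2·u)/4 + C, the region integral is 1/4 - 221·e^(-9/5)/200 and the full one is 1/4.
Evaluating gives P = 0.2694.

P ≈ 0.269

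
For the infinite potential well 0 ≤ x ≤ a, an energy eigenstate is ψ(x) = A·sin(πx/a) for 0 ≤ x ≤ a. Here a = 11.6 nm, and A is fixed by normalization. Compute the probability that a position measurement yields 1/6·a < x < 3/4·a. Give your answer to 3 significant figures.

The probability is P = ∫ |ψ|² dx over [1/6·a, 3/4·a].
Since A² = 1/(a/2), this is the region integral divided by the full normalization integral.
Let u = x/a; then A² and the length scale cancel, so P = ∫_{1/6}^{3/4} sin(π·u)^2 du ÷ ∫_{0}^{1} sin(π·u)^2 du.
With ∫ sin(π·u)^2 du = u/2 - sin(2·π·u)/(4·π) + C, the region integral is √(3)/(8·π) + 1/(4·π) + 7/24 and the full one is 1/2.
The result is P = (3·√(3) + 6 + 7·π)/(12·π).

P ≈ 0.880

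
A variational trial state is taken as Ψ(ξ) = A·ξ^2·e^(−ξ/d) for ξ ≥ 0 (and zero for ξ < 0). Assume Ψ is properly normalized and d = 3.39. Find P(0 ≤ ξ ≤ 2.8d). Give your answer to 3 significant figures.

P ≈ 0.658

The probability is P = ∫ |Ψ|² dξ over [0, 2.8d].
Since A² = 1/(3·d^5/4), this is the region integral divided by the full normalization integral.
In terms of u = ξ/d (A² and the length scale cancel between numerator and denominator), P = [∫_{0}^{2.8} u^4·e^(-2·u) du] / [∫_{0}^{∞} u^4·e^(-2·u) du].
With ∫ u^4·e^(-2·u) du = -(u^4/2 + u^3 + 3·u^2/2 + 3·u/2 + 3/4)·e^(-2·u) + C, the region integral is ≈ 0.49339 and the full one is 3/4.
This works out to P = 0.6578.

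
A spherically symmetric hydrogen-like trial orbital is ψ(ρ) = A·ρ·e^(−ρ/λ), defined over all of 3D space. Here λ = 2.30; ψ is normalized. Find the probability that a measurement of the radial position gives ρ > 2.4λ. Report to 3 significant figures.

Integrate the radial probability density 4πρ²|ψ|² over ρ > 2.4λ.
Normalization gives A² = 1/(3·π·λ^5).
Let u = ρ/λ; then A², 4π and the length scale all cancel, so P = ∫_{2.4}^{∞} u^4·e^(-2·u) du ÷ ∫_{0}^{∞} u^4·e^(-2·u) du.
Using ∫ u^4·e^(-2·u) du = -(u^4/2 + u^3 + 3·u^2/2 + 3·u/2 + 3/4)·e^(-2·u), the numerator is ≈ 0.35719 and the denominator is 3/4.
Taking the ratio yields P = 0.4763.

P ≈ 0.476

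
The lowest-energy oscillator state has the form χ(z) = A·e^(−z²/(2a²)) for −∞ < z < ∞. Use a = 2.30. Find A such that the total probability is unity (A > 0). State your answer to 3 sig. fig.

A ≈ 0.495

Normalization requires ∫|χ|² dz = 1, integrated from −∞ to ∞.
Using the Gaussian integral ∫_{−∞}^{∞} e^(−αz²) dz = √(π/α), carrying out the integral gives A² · √(π)·a.
With a = 2.30: A² = 0.2453 and A = 0.4953.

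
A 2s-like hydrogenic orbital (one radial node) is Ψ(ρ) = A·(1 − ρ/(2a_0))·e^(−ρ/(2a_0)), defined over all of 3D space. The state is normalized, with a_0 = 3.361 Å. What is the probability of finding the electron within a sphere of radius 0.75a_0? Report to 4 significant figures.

With dV = 4πρ²dρ, the probability is ∫|Ψ|² dV over ρ ≤ 0.75a_0.
The full normalization integral is A²·[8·π·a_0^3] = 1, fixing A².
Substituting u = ρ/a_0, A², 4π and the length scale all cancel in the ratio: P = ∫_{0}^{0.75} u^2·(1 - u/2)^2·e^(-u) du / ∫_{0}^{∞} u^2·(1 - u/2)^2·e^(-u) du.
An antiderivative of u^2·(1 - u/2)^2·e^(-u) is -(u^4/4 + u^2 + 2·u + 2)·e^(-u); evaluating from 0 to 0.75 gives 2 - 4241·e^(-3/4)/1024, while the full integral is 2.
This evaluates to P = 0.021823.

P ≈ 0.02182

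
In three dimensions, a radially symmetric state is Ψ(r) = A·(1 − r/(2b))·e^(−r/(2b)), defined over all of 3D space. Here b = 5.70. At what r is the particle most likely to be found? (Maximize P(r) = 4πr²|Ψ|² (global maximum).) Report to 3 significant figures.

r ≈ 29.8

Differentiate P(r) = 4πr²|Ψ|² with respect to r and set to zero.
This gives r = b·(√(5) + 3).
With b = 5.70, the most probable radial distance is 29.85.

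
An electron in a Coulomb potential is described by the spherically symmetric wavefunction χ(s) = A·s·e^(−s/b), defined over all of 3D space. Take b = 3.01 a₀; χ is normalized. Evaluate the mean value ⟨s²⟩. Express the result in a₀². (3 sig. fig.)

⟨s²⟩ = ∫ s^2 |χ|² 4πs² ds over the full domain.
Recall ∫₀^∞ s^m e^(−s/β) ds = m!·β^(m+1), the ratio of the moment integral to the normalization integral gives ⟨s²⟩ = 15·b^2/2.
Putting b = 3.01 gives 67.95.

⟨s^2⟩ ≈ 68.0 a₀^2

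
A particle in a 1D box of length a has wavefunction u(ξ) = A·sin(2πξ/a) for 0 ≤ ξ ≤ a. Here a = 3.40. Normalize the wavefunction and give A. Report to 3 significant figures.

The normalization condition is ∫|u|² dξ = 1 from 0 to a.
Using sin²θ = (1 − cos 2θ)/2, ∫|u|² dξ = A²·(a/2).
So A² = (a/2)^(−1).
Plugging in a = 3.40 yields A = 0.7670.

A ≈ 0.767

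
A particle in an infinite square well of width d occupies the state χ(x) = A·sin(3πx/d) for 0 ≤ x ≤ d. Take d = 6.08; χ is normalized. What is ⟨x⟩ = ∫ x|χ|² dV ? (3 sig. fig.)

The expectation value is the |χ|²-weighted average of x: ∫ x|χ|² dx.
Evaluating both integrals, ⟨x⟩ = d/2.
Putting d = 6.08 gives 3.040.

⟨x⟩ ≈ 3.04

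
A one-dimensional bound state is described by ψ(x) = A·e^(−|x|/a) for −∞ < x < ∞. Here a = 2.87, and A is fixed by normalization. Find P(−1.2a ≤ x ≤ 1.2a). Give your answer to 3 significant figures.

P ≈ 0.909

|ψ|² is the probability density, so P = ∫_{−1.2a}^{1.2a} |ψ|² dx.
Since A² = 1/(a), this is the region integral divided by the full normalization integral.
Both integrals are even about x = 0, so only the x ≥ 0 halves are needed (the factors of 2 cancel). Substituting u = x/a, A² and the length scale cancel in the ratio: P = ∫_{0}^{1.2} e^(-2·u) du / ∫_{0}^{∞} e^(-2·u) du.
Using ∫ e^(-2·u) du = -e^(-2·u)/2, the numerator is 1/2 - e^(-12/5)/2 and the denominator is 1/2.
Taking the ratio, P = 0.9093.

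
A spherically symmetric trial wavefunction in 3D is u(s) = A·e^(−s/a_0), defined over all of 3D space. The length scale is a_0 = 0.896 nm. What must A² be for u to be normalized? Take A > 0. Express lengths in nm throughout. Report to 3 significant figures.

We need A² ∫|f|² 4πs² ds = 1, taking the integral from 0 to ∞.
In 3D with spherical symmetry the volume element is 4πs² ds.
With u = A·e^(−s/a_0), the integral evaluates to A²·[π·a_0^3].
Plugging in a_0 = 0.896 yields A = 0.6652.

A^2 ≈ 0.443 nm^(-3)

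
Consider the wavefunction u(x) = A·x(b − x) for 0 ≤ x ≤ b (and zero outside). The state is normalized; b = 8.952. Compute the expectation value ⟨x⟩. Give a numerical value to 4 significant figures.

⟨x⟩ ≈ 4.476

The expectation value is the |u|²-weighted average of x: ∫ x|u|² dx.
Expanding the polynomial and integrating term by term, the ratio of the moment integral to the normalization integral gives ⟨x⟩ = b/2.
Putting b = 8.952 gives 4.4760.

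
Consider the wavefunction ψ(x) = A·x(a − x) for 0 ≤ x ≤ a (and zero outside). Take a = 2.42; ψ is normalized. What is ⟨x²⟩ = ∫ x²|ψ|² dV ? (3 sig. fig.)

The expectation value is the |ψ|²-weighted average of x^2: ∫ x^2|ψ|² dx.
Expanding the polynomial and integrating term by term, since the A² factors cancel between numerator and denominator, ⟨x²⟩ = 2·a^2/7.
With a = 2.42, ⟨x^2⟩ = 1.673.

⟨x^2⟩ ≈ 1.67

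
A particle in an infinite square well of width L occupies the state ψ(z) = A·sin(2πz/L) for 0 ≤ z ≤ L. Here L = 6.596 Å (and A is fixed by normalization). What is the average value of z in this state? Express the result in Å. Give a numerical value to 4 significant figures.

The expectation value is the |ψ|²-weighted average of z: ∫ z|ψ|² dz.
Using sin²θ = (1 − cos 2θ)/2, the ratio of the moment integral to the normalization integral gives ⟨z⟩ = L/2.
With L = 6.596, ⟨z⟩ = 3.2980.

⟨z⟩ ≈ 3.298 Å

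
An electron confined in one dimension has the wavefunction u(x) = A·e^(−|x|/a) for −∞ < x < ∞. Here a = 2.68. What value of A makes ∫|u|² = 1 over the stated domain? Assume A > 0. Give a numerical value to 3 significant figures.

A ≈ 0.611

Require ∫ |u|² dx = 1 over the whole domain.
∫|u|² dx = A²·(a).
Plugging in a = 2.68 yields A = 0.6108.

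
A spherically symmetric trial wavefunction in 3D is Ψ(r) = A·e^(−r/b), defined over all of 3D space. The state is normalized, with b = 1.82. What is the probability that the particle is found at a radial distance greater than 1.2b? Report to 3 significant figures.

Integrate the radial probability density 4πr²|Ψ|² over r > 1.2b.
Normalization gives A² = 1/(π·b^3).
Let u = r/b; then A², 4π and the length scale all cancel, so P = ∫_{1.2}^{∞} u^2·e^(-2·u) du ÷ ∫_{0}^{∞} u^2·e^(-2·u) du.
Using ∫ u^2·e^(-2·u) du = -(2·u^2 + 2·u + 1)·e^(-2·u)/4, the numerator is 157·e^(-12/5)/100 and the denominator is 1/4.
Taking the ratio yields P = 0.5697.

P ≈ 0.570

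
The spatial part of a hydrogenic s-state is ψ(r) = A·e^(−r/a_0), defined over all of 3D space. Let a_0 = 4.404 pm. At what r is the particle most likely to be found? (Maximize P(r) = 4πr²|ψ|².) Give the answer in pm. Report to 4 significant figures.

r ≈ 4.404 pm

Differentiate P(r) = 4πr²|ψ|² with respect to r and set to zero.
Solving yields r = a_0.
With a_0 = 4.404, the most probable radial distance is 4.4040 pm.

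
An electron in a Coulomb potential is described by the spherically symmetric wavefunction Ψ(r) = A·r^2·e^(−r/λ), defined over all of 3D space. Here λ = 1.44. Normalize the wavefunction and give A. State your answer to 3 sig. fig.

A ≈ 0.0332

The normalization condition is ∫|Ψ|² 4πr² dr = 1 from 0 to ∞.
The angular integral contributes 4π, leaving ∫₀^∞ r²|Ψ|² dr.
Using ∫₀^∞ rⁿ e^(−αr) dr = n!/αⁿ⁺¹, ∫|Ψ|² 4πr² dr = A²·(45·π·λ^7/2).
So A² = (45·π·λ^7/2)^(−1).
With λ = 1.44: A² = 0.001102 and A = 0.03319.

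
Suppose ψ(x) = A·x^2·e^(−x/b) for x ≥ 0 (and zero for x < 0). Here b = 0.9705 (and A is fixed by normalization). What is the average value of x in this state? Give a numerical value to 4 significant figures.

⟨x⟩ ≈ 2.426

The expectation value is the |ψ|²-weighted average of x: ∫ x|ψ|² dx.
Using ∫₀^∞ xⁿ e^(−αx) dx = n!/αⁿ⁺¹, evaluating both integrals, ⟨x⟩ = 5·b/2.
With b = 0.9705, ⟨x⟩ = 2.4263.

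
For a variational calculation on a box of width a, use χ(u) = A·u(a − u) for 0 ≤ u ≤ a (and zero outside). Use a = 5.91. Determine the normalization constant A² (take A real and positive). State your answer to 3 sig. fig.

The normalization condition is ∫|χ|² du = 1 from 0 to a.
Expanding the polynomial and integrating term by term, carrying out the integral gives A² · a^5/30.
Hence A² = 1/[a^5/30].
Substituting a = 5.91 gives A² = 0.004161, so A = 0.06450.

A^2 ≈ 0.00416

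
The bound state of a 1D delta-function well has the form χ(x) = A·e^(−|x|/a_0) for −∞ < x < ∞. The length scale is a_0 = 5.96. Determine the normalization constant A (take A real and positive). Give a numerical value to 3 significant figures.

Require ∫ |χ|² dx = 1 over the whole domain.
Using ∫₀^∞ xⁿ e^(−αx) dx = n!/αⁿ⁺¹, carrying out the integral gives A² · a_0.
Plugging in a_0 = 5.96 yields A = 0.4096.

A ≈ 0.410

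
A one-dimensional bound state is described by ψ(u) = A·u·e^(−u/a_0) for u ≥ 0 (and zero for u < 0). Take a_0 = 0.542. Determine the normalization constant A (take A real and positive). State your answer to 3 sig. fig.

We need A² ∫|f|² du = 1, taking the integral from 0 to ∞.
∫|ψ|² du = A²·(a_0^3/4).
Substituting a_0 = 0.542 gives A² = 25.12, so A = 5.012.

A ≈ 5.01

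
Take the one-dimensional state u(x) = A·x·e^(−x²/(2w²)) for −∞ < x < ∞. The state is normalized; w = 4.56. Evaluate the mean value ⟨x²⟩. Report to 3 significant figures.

⟨x^2⟩ ≈ 31.2

By definition ⟨x²⟩ = ∫ x^2 |u(x)|² dx.
Differentiating ∫e^(−αx²) dx = √(π/α) under α to get the higher moments, since the A² factors cancel between numerator and denominator, ⟨x²⟩ = 3·w^2/2.
With w = 4.56, ⟨x^2⟩ = 31.19.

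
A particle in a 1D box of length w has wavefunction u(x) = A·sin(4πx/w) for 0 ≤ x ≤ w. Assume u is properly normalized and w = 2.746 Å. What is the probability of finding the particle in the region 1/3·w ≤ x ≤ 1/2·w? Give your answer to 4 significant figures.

P ≈ 0.2011

|u|² is the probability density, so P = ∫_{1/3·w}^{1/2·w} |u|² dx.
Since A² = 1/(w/2), this is the region integral divided by the full normalization integral.
In terms of t = x/w (A² and the length scale cancel between numerator and denominator), P = [∫_{1/3}^{1/2} sin(4·π·t)^2 dt] / [∫_{0}^{1} sin(4·π·t)^2 dt].
An antiderivative of sin(4·π·t)^2 is t/2 - sin(4·π·t)·cos(4·π·t)/(8·π); evaluating from 1/3 to 1/2 gives √(3)/(32·π) + 1/12, while the full integral is 1/2.
This works out to P = (√(3)/16 + π/6)/π.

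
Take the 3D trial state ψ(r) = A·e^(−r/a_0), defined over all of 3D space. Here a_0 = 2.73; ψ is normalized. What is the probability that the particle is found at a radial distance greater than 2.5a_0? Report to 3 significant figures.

P = ∫ |ψ|² 4πr² dr over r > 2.5a_0.
The full normalization integral is A²·[π·a_0^3] = 1, fixing A².
In terms of u = r/a_0 (A², 4π and the length scale all cancel between numerator and denominator), P = [∫_{2.5}^{∞} u^2·e^(-2·u) du] / [∫_{0}^{∞} u^2·e^(-2·u) du].
With ∫ u^2·e^(-2·u) du = -(2·u^2 + 2·u + 1)·e^(-2·u)/4 + C, the region integral is 37·e^(-5)/8 and the full one is 1/4.
Taking the ratio yields P = 0.1247.

P ≈ 0.125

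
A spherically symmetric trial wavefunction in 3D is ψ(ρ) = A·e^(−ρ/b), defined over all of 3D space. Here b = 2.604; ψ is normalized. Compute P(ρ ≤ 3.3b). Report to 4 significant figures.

P ≈ 0.9600

P = ∫ |ψ|² 4πρ² dρ over ρ ≤ 3.3b.
A² is fixed by ∫₀^∞ 4πρ²|ψ|² dρ = 1, i.e. A² = (π·b^3)^(−1).
In terms of u = ρ/b (A², 4π and the length scale all cancel between numerator and denominator), P = [∫_{0}^{3.3} u^2·e^(-2·u) du] / [∫_{0}^{∞} u^2·e^(-2·u) du].
An antiderivative of u^2·e^(-2·u) is -(2·u^2 + 2·u + 1)·e^(-2·u)/4; evaluating from 0 to 3.3 gives 1/4 - 1469·e^(-33/5)/200, while the full integral is 1/4.
This evaluates to P = 0.96003.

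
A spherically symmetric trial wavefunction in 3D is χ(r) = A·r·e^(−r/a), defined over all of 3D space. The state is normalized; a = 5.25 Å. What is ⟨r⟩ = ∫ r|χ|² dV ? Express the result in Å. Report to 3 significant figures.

⟨r⟩ ≈ 13.1 Å

By definition ⟨r⟩ = ∫ r |χ(r)|² 4πr² dr.
Using ∫₀^∞ rⁿ e^(−αr) dr = n!/αⁿ⁺¹, since the A² factors cancel between numerator and denominator, ⟨r⟩ = 5·a/2.
With a = 5.25, ⟨r⟩ = 13.13.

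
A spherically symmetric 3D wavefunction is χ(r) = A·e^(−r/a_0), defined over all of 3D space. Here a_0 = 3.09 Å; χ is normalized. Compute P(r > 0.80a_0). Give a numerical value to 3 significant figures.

P ≈ 0.783

P = ∫ |χ|² 4πr² dr over r > 0.80a_0.
Normalization gives A² = 1/(π·a_0^3).
Substituting u = r/a_0, A², 4π and the length scale all cancel in the ratio: P = ∫_{0.80}^{∞} u^2·e^(-2·u) du / ∫_{0}^{∞} u^2·e^(-2·u) du.
Using ∫ u^2·e^(-2·u) du = -(2·u^2 + 2·u + 1)·e^(-2·u)/4, the numerator is 97·e^(-8/5)/100 and the denominator is 1/4.
Taking the ratio yields P = 0.7834.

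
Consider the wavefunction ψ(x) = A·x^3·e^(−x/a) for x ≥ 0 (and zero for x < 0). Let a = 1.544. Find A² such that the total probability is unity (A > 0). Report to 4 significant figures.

Require ∫ |ψ|² dx = 1 over the whole domain.
Carrying out the integral gives A² · 45·a^7/8.
Setting this equal to 1 gives A² = 1/(45·a^7/8).
Substituting a = 1.544 gives A² = 0.0084986, so A = 0.092188.

A^2 ≈ 0.008499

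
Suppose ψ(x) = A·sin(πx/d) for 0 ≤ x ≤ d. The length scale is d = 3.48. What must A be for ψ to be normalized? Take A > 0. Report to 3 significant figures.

A ≈ 0.758

Normalization requires ∫|ψ|² dx = 1, integrated from 0 to d.
Carrying out the integral gives A² · d/2.
Hence A² = 1/[d/2].
With d = 3.48: A² = 0.5747 and A = 0.7581.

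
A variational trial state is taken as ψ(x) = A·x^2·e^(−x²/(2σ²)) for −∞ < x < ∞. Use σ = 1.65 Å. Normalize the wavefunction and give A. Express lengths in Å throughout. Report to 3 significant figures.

Require ∫ |ψ|² dx = 1 over the whole domain.
Differentiating ∫e^(−αx²) dx = √(π/α) under α to get the higher moments, carrying out the integral gives A² · 3·√(π)·σ^5/4.
Setting this equal to 1 gives A² = 1/(3·√(π)·σ^5/4).
Plugging in σ = 1.65 yields A = 0.2480.

A ≈ 0.248 Å^(-5/2)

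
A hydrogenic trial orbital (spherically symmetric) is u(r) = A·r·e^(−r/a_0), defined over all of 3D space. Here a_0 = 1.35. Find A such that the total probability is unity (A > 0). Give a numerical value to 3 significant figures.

A ≈ 0.154

We need A² ∫|f|² 4πr² dr = 1, taking the integral from 0 to ∞.
(Spherical symmetry: dV = 4πr² dr.)
With u = A·r·e^(−r/a_0), the integral evaluates to A²·[3·π·a_0^5].
So A² = (3·π·a_0^5)^(−1).
Plugging in a_0 = 1.35 yields A = 0.1538.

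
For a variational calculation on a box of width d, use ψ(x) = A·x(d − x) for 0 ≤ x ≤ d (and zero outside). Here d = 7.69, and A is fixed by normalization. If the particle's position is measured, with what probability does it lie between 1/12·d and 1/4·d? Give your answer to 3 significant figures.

P ≈ 0.0984

|ψ|² is the probability density, so P = ∫_{1/12·d}^{1/4·d} |ψ|² dx.
Since A² = 1/(d^5/30), this is the region integral divided by the full normalization integral.
Let u = x/d; then A² and the length scale cancel, so P = ∫_{1/12}^{1/4} u^2·(1 - u)^2 du ÷ ∫_{0}^{1} u^2·(1 - u)^2 du.
Using ∫ u^2·(1 - u)^2 du = u^3·(6·u^2 - 15·u + 10)/30, the numerator is ≈ 0.0032809 and the denominator is 1/30.
This works out to P = 0.09843.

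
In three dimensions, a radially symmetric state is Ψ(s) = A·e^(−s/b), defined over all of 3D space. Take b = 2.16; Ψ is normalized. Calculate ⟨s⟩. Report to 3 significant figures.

⟨s⟩ = ∫ s |Ψ|² 4πs² ds over the full domain.
Since the A² factors cancel between numerator and denominator, ⟨s⟩ = 3·b/2.
With b = 2.16, ⟨s⟩ = 3.240.

⟨s⟩ ≈ 3.24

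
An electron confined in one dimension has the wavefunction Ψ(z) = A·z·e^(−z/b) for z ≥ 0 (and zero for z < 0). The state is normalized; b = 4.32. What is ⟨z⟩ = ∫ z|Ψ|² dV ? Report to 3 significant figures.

The expectation value is the |Ψ|²-weighted average of z: ∫ z|Ψ|² dz.
Evaluating both integrals, ⟨z⟩ = 3·b/2.
With b = 4.32, ⟨z⟩ = 6.480.

⟨z⟩ ≈ 6.48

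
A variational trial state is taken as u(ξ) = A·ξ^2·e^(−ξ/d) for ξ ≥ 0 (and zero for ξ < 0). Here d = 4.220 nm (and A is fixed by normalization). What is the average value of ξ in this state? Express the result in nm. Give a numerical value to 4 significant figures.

The expectation value is the |u|²-weighted average of ξ: ∫ ξ|u|² dξ.
Evaluating both integrals, ⟨ξ⟩ = 5·d/2.
Putting d = 4.220 gives 10.550.

⟨ξ⟩ ≈ 10.55 nm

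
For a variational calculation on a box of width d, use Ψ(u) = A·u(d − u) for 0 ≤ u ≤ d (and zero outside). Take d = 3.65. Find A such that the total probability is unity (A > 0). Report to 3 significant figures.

A ≈ 0.215

The normalization condition is ∫|Ψ|² du = 1 from 0 to d.
The integral (without the A² prefactor) comes out to d^5/30.
So A² = (d^5/30)^(−1).
With d = 3.65: A² = 0.04631 and A = 0.2152.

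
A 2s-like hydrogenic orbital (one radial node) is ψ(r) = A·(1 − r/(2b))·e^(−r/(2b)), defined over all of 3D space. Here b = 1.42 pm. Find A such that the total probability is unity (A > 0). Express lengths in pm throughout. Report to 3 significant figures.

The normalization condition is ∫|ψ|² 4πr² dr = 1 from 0 to ∞.
In 3D with spherical symmetry the volume element is 4πr² dr.
Using ∫₀^∞ rⁿ e^(−αr) dr = n!/αⁿ⁺¹, with ψ = A·(1 − r/(2b))·e^(−r/(2b)), the integral evaluates to A²·[8·π·b^3].
Hence A² = 1/[8·π·b^3].
With b = 1.42: A² = 0.01390 and A = 0.1179.

A ≈ 0.118 pm^(-3/2)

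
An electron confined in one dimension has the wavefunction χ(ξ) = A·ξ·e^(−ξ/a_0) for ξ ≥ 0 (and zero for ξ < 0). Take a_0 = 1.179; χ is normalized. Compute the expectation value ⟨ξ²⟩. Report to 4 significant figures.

⟨ξ^2⟩ ≈ 4.170

⟨ξ²⟩ = ∫ ξ^2 |χ|² dξ over the full domain.
Evaluating both integrals, ⟨ξ²⟩ = 3·a_0^2.
Putting a_0 = 1.179 gives 4.1701.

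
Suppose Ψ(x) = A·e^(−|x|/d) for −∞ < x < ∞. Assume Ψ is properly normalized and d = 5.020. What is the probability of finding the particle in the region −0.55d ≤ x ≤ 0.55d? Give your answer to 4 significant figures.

P ≈ 0.6671

|Ψ|² is the probability density, so P = ∫_{−0.55d}^{0.55d} |Ψ|² dx.
With A² fixed by ∫|Ψ|² = 1, i.e. A² = (d)^(−1), substitute and integrate.
Both integrals are even about x = 0, so only the x ≥ 0 halves are needed (the factors of 2 cancel). Let u = x/d; then A² and the length scale cancel, so P = ∫_{0}^{0.55} e^(-2·u) du ÷ ∫_{0}^{∞} e^(-2·u) du.
With ∫ e^(-2·u) du = -e^(-2·u)/2 + C, the region integral is 1/2 - e^(-11/10)/2 and the full one is 1/2.
The result is P = 0.66713.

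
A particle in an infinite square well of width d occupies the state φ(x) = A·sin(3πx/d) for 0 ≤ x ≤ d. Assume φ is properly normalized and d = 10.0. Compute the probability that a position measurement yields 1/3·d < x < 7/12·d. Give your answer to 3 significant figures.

P = ∫_{1/3·d}^{7/12·d} |φ(x)|² dx.
With A² fixed by ∫|φ|² = 1, i.e. A² = (d/2)^(−1), substitute and integrate.
Substituting u = x/d, A² and the length scale cancel in the ratio: P = ∫_{1/3}^{7/12} sin(3·π·u)^2 du / ∫_{0}^{1} sin(3·π·u)^2 du.
With ∫ sin(3·π·u)^2 du = u/2 - sin(6·π·u)/(12·π) + C, the region integral is 1/(12·π) + 1/8 and the full one is 1/2.
This works out to P = (2 + 3·π)/(12·π).

P ≈ 0.303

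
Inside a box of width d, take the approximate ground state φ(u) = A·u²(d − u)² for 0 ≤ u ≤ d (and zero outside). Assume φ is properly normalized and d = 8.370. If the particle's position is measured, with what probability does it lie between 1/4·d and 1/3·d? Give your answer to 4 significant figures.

P ≈ 0.09592

|φ|² is the probability density, so P = ∫_{1/4·d}^{1/3·d} |φ|² du.
The normalization integral ∫|φ|²du over the whole domain equals d^9/630·A², and A² cancels in the ratio.
Let t = u/d; then A² and the length scale cancel, so P = ∫_{1/4}^{1/3} t^4·(1 - t)^4 dt ÷ ∫_{0}^{1} t^4·(1 - t)^4 dt.
Using ∫ t^4·(1 - t)^4 dt = t^5·(70·t^4 - 315·t^3 + 540·t^2 - 420·t + 126)/630, the numerator is ≈ 0.000152252 and the denominator is 1/630.
This works out to P = 0.095918.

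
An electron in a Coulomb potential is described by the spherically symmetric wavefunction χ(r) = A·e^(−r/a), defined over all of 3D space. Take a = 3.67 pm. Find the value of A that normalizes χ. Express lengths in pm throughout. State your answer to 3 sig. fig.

The normalization condition is ∫|χ|² 4πr² dr = 1 from 0 to ∞.
In 3D with spherical symmetry the volume element is 4πr² dr.
Recall ∫₀^∞ r^m e^(−r/β) dr = m!·β^(m+1), carrying out the integral gives A² · π·a^3.
Hence A² = 1/[π·a^3].
Substituting a = 3.67 gives A² = 0.006439, so A = 0.08025.

A ≈ 0.0802 pm^(-3/2)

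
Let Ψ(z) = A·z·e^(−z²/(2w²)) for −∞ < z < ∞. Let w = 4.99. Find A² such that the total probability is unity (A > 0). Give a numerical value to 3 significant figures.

We need A² ∫|f|² dz = 1, taking the integral from −∞ to ∞.
With ∫_{−∞}^{∞} z^(2m) e^(−αz²) dz = (2m−1)!!·√π / (2^m α^(m+1/2)), carrying out the integral gives A² · √(π)·w^3/2.
Setting this equal to 1 gives A² = 1/(√(π)·w^3/2).
With w = 4.99: A² = 0.009081 and A = 0.09530.

A^2 ≈ 0.00908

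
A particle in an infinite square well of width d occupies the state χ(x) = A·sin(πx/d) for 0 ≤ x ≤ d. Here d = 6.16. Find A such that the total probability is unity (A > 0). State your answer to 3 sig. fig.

The normalization condition is ∫|χ|² dx = 1 from 0 to d.
With ∫₀^d sin²(nπx/d) dx = d/2, the integral (without the A² prefactor) comes out to d/2.
Setting this equal to 1 gives A² = 1/(d/2).
Plugging in d = 6.16 yields A = 0.5698.

A ≈ 0.570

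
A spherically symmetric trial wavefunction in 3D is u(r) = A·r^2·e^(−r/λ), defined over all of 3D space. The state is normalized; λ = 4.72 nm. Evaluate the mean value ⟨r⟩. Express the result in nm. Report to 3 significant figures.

⟨r⟩ ≈ 16.5 nm

The expectation value is the |u|²-weighted average of r: ∫ r|u|² 4πr² dr.
Recall ∫₀^∞ r^m e^(−r/β) dr = m!·β^(m+1), evaluating both integrals, ⟨r⟩ = 7·λ/2.
With λ = 4.72, ⟨r⟩ = 16.52.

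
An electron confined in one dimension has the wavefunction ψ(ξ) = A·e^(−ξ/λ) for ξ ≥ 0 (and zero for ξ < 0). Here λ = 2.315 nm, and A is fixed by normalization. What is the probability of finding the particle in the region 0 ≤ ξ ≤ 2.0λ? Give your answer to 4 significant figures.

P ≈ 0.9817

|ψ|² is the probability density, so P = ∫_{0}^{2.0λ} |ψ|² dξ.
The normalization integral ∫|ψ|²dξ over the whole domain equals λ/2·A², and A² cancels in the ratio.
Substituting u = ξ/λ, A² and the length scale cancel in the ratio: P = ∫_{0}^{2.0} e^(-2·u) du / ∫_{0}^{∞} e^(-2·u) du.
With ∫ e^(-2·u) du = -e^(-2·u)/2 + C, the region integral is 1/2 - e^(-4)/2 and the full one is 1/2.
This works out to P = 0.98168.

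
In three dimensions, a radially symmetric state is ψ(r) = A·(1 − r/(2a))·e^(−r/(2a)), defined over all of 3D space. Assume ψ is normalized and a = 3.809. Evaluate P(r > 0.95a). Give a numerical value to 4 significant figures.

P ≈ 0.9680

Integrate the radial probability density 4πr²|ψ|² over r > 0.95a.
Normalization gives A² = 1/(8·π·a^3).
In terms of u = r/a (A², 4π and the length scale all cancel between numerator and denominator), P = [∫_{0.95}^{∞} u^2·(1 - u/2)^2·e^(-u) du] / [∫_{0}^{∞} u^2·(1 - u/2)^2·e^(-u) du].
Using ∫ u^2·(1 - u/2)^2·e^(-u) du = -(u^4/4 + u^2 + 2·u + 2)·e^(-u), the numerator is ≈ 1.93607 and the denominator is 2.
This evaluates to P = 0.96804.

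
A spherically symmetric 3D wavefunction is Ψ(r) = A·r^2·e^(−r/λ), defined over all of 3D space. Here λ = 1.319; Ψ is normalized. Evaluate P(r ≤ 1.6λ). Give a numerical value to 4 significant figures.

Integrate the radial probability density 4πr²|Ψ|² over r ≤ 1.6λ.
The full normalization integral is A²·[45·π·λ^7/2] = 1, fixing A².
Let u = r/λ; then A², 4π and the length scale all cancel, so P = ∫_{0}^{1.6} u^6·e^(-2·u) du ÷ ∫_{0}^{∞} u^6·e^(-2·u) du.
Using ∫ u^6·e^(-2·u) du = -(4·u^6 + 12·u^5 + 30·u^4 + 60·u^3 + 90·u^2 + 90·u + 45)·e^(-2·u)/8, the numerator is ≈ 0.250982 and the denominator is 45/8.
The region integral divided by the full integral gives P = 0.044619.

P ≈ 0.04462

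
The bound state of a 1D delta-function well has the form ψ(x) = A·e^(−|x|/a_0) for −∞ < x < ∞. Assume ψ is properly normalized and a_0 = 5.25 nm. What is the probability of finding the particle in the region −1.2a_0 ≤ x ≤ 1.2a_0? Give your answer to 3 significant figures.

P ≈ 0.909

|ψ|² is the probability density, so P = ∫_{−1.2a_0}^{1.2a_0} |ψ|² dx.
With A² fixed by ∫|ψ|² = 1, i.e. A² = (a_0)^(−1), substitute and integrate.
Both integrals are even about x = 0, so only the x ≥ 0 halves are needed (the factors of 2 cancel). In terms of u = x/a_0 (A² and the length scale cancel between numerator and denominator), P = [∫_{0}^{1.2} e^(-2·u) du] / [∫_{0}^{∞} e^(-2·u) du].
An antiderivative of e^(-2·u) is -e^(-2·u)/2; evaluating from 0 to 1.2 gives 1/2 - e^(-12/5)/2, while the full integral is 1/2.
Taking the ratio, P = 0.9093.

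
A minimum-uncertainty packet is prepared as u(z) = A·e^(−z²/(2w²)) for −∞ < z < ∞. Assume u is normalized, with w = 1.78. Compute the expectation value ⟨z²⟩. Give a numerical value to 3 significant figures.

⟨z²⟩ = ∫ z^2 |u|² dz over the full domain.
Since the A² factors cancel between numerator and denominator, ⟨z²⟩ = w^2/2.
With w = 1.78, ⟨z^2⟩ = 1.584.

⟨z^2⟩ ≈ 1.58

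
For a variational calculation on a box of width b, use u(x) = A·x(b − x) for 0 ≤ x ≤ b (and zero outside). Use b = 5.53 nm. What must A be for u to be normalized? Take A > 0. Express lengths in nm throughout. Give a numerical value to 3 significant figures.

A ≈ 0.0762 nm^(-5/2)

The normalization condition is ∫|u|² dx = 1 from 0 to b.
Expanding the polynomial and integrating term by term, ∫|u|² dx = A²·(b^5/30).
So A² = (b^5/30)^(−1).
Plugging in b = 5.53 yields A = 0.07616.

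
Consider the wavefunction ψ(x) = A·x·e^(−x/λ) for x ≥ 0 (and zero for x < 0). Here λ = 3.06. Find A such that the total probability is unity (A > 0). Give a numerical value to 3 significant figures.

Normalization requires ∫|ψ|² dx = 1, integrated from 0 to ∞.
With ∫₀^∞ x^2 e^(−αx) dx = 2!/α^3, with ψ = A·x·e^(−x/λ), the integral evaluates to A²·[λ^3/4].
Substituting λ = 3.06 gives A² = 0.1396, so A = 0.3736.

A ≈ 0.374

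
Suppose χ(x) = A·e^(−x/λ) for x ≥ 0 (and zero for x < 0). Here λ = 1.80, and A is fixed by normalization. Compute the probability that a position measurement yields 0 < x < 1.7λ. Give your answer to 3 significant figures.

The probability is P = ∫ |χ|² dx over [0, 1.7λ].
With A² fixed by ∫|χ|² = 1, i.e. A² = (λ/2)^(−1), substitute and integrate.
Substituting u = x/λ, A² and the length scale cancel in the ratio: P = ∫_{0}^{1.7} e^(-2·u) du / ∫_{0}^{∞} e^(-2·u) du.
Using ∫ e^(-2·u) du = -e^(-2·u)/2, the numerator is 1/2 - e^(-17/5)/2 and the denominator is 1/2.
Taking the ratio, P = 0.9666.

P ≈ 0.967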